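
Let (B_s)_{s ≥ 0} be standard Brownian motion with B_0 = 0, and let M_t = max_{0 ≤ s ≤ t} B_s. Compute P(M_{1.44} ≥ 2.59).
P(M_{1.44} ≥ 2.59) = 2·P(B_{1.44} ≥ 2.59) = 2(1 − Φ(2.59/√1.44)) ≈ 0.0309

By the reflection principle for Brownian motion, P(M_t ≥ a) = 2 · P(B_t ≥ a) for a ≥ 0. Since B_t ~ N(0, t), P(B_t ≥ 2.59) = 1 − Φ(2.59/√t) = 1 − Φ(2.59/√1.44) = 1 − Φ(2.1583). So
  P(M_{1.44} ≥ 2.59) = 2(1 − Φ(2.1583)) ≈ 0.0309.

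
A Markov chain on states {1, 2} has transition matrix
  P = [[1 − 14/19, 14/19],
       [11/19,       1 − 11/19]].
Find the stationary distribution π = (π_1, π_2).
π_1 = 11/25, π_2 = 14/25

Solve πP = π with π_1 + π_2 = 1. From πP = π: π_1 · (1 − 14/19) + π_2 · 11/19 = π_1 ⇒ π_2 · 11/19 = π_1 · 14/19 ⇒ π_2/π_1 = (14/19)/(11/19) = 14/11. Together with π_1 + π_2 = 1:
  π_1 = (11/19)/(14/19 + 11/19) = (11/19)/(25/19) = 11/25,
  π_2 = (14/19)/(14/19 + 11/19) = (14/19)/(25/19) = 14/25.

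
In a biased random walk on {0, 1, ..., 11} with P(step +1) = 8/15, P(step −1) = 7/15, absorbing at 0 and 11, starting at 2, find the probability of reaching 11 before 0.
P(hit 11 before 0) = (1 − (7/8)^2) / (1 − (7/8)^11) = 2013265920/6612607849

Let u_k denote P(reach 11 before 0 | start at k). Boundary: u_0 = 0, u_11 = 1. Recurrence: u_k = 8/15·u_{k+1} + 7/15·u_{k-1} for 1 ≤ k ≤ 10. Try u_k = A + B·r^k with r = q/p = (7/15)/(8/15) = 7/8. Substitution satisfies the recurrence; boundary conditions give:
  u_k = (1 − r^k) / (1 − r^N) = (1 − (7/8)^2) / (1 − (7/8)^11) = 2013265920/6612607849.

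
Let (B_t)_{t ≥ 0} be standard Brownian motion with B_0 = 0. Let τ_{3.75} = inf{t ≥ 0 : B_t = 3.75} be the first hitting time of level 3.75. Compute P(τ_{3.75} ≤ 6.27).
P(τ_{3.75} ≤ 6.27) = 2(1 − Φ(3.75/√6.27)) = 2(1 − Φ(1.4976)) ≈ 0.1342

By the reflection principle for standard BM, P(τ_b ≤ t) = 2 · P(B_t ≥ b). Since B_t ~ N(0, t), P(B_t ≥ 3.75) = 1 − Φ(3.75/√t) = 1 − Φ(3.75/√6.27) = 1 − Φ(1.4976) ≈ 0.06712. Doubling: P(τ_{3.75} ≤ 6.27) ≈ 2 · 0.06712 = 0.13424 ≈ 0.1342.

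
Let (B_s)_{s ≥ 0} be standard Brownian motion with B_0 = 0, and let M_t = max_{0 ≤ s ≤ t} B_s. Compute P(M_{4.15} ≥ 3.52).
P(M_{4.15} ≥ 3.52) = 2·P(B_{4.15} ≥ 3.52) = 2(1 − Φ(3.52/√4.15)) ≈ 0.0840

By the reflection principle for Brownian motion, P(M_t ≥ a) = 2 · P(B_t ≥ a) for a ≥ 0. Since B_t ~ N(0, t), P(B_t ≥ 3.52) = 1 − Φ(3.52/√t) = 1 − Φ(3.52/√4.15) = 1 − Φ(1.7279). So
  P(M_{4.15} ≥ 3.52) = 2(1 − Φ(1.7279)) ≈ 0.0840.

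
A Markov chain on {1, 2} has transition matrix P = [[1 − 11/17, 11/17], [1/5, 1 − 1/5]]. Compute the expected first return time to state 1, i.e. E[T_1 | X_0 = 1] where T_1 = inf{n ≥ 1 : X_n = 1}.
E[T_1 | X_0 = 1] = 1/π_1 = 72/17

For an irreducible recurrent Markov chain with stationary distribution π, E[T_i | X_0 = i] = 1/π_i (Kac's formula). Here π_1 = (1/5)/(11/17 + 1/5) = (1/5)/(72/85) = 17/72, so E[T_1 | X_0 = 1] = 1/π_1 = (11/17 + 1/5)/(1/5) = (72/85)/(1/5) = 72/17.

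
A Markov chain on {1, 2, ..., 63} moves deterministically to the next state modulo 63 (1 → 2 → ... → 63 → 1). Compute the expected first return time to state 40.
E[T_40 | X_0 = 40] = 63

The chain cycles deterministically, so starting at state 40 it returns in exactly 63 steps. Equivalently, the stationary distribution is uniform π_j = 1/63 for every state j, so by Kac's formula E[T_40] = 1/π_40 = 63.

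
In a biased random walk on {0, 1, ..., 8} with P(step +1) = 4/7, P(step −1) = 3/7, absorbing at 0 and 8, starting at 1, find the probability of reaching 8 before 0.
P(hit 8 before 0) = (1 − (3/4)^1) / (1 − (3/4)^8) = 16384/58975

Let u_k denote P(reach 8 before 0 | start at k). Boundary: u_0 = 0, u_8 = 1. Recurrence: u_k = 4/7·u_{k+1} + 3/7·u_{k-1} for 1 ≤ k ≤ 7. Try u_k = A + B·r^k with r = q/p = (3/7)/(4/7) = 3/4. Substitution satisfies the recurrence; boundary conditions give:
  u_k = (1 − r^k) / (1 − r^N) = (1 − (3/4)^1) / (1 − (3/4)^8) = 16384/58975.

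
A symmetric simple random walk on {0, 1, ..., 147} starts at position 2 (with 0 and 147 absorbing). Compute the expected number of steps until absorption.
E[τ | X_0 = 2] = 290

Let v_k = E[τ | X_0 = k]. Boundary: v_0 = v_147 = 0. Recurrence: v_k = 1 + (v_{k-1} + v_{k+1})/2 for 1 ≤ k ≤ 146. The particular solution to v_k − (v_{k-1} + v_{k+1})/2 = 1 is v_k = −k^2. Adding homogeneous solution A + B k and matching boundaries gives v_k = k (147 − k). Substituting k = 2: v_2 = 2 · 145 = 290.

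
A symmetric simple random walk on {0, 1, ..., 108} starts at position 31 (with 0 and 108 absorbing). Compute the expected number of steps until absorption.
E[τ | X_0 = 31] = 2387

Let v_k = E[τ | X_0 = k]. Boundary: v_0 = v_108 = 0. Recurrence: v_k = 1 + (v_{k-1} + v_{k+1})/2 for 1 ≤ k ≤ 107. The particular solution to v_k − (v_{k-1} + v_{k+1})/2 = 1 is v_k = −k^2. Adding homogeneous solution A + B k and matching boundaries gives v_k = k (108 − k). Substituting k = 31: v_31 = 31 · 77 = 2387.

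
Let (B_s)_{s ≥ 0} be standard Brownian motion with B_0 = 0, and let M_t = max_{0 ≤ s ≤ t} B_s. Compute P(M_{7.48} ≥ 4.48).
P(M_{7.48} ≥ 4.48) = 2·P(B_{7.48} ≥ 4.48) = 2(1 − Φ(4.48/√7.48)) ≈ 0.1014

By the reflection principle for Brownian motion, P(M_t ≥ a) = 2 · P(B_t ≥ a) for a ≥ 0. Since B_t ~ N(0, t), P(B_t ≥ 4.48) = 1 − Φ(4.48/√t) = 1 − Φ(4.48/√7.48) = 1 − Φ(1.6381). So
  P(M_{7.48} ≥ 4.48) = 2(1 − Φ(1.6381)) ≈ 0.1014.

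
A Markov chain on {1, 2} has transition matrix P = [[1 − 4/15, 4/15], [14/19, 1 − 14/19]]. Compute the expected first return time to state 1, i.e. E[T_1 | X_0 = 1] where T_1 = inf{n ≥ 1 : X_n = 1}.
E[T_1 | X_0 = 1] = 1/π_1 = 143/105

For an irreducible recurrent Markov chain with stationary distribution π, E[T_i | X_0 = i] = 1/π_i (Kac's formula). Here π_1 = (14/19)/(4/15 + 14/19) = (14/19)/(286/285) = 105/143, so E[T_1 | X_0 = 1] = 1/π_1 = (4/15 + 14/19)/(14/19) = (286/285)/(14/19) = 143/105.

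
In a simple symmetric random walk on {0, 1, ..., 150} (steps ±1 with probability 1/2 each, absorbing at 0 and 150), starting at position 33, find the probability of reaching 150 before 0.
P(hit 150 before 0) = 33/150 = 11/50

Let u_k = P(hit 150 before 0 | start at k). Then u_0 = 0, u_150 = 1, and u_k = u_{k-1}/2 + u_{k+1}/2 for 1 ≤ k ≤ 149. This harmonic recurrence is solved by u_k = k/150, giving u_33 = 33/150 = 11/50.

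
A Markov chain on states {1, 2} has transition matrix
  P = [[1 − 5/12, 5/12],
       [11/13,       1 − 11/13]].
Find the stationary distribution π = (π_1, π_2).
π_1 = 132/197, π_2 = 65/197

Solve πP = π with π_1 + π_2 = 1. From πP = π: π_1 · (1 − 5/12) + π_2 · 11/13 = π_1 ⇒ π_2 · 11/13 = π_1 · 5/12 ⇒ π_2/π_1 = (5/12)/(11/13) = 65/132. Together with π_1 + π_2 = 1:
  π_1 = (11/13)/(5/12 + 11/13) = (11/13)/(197/156) = 132/197,
  π_2 = (5/12)/(5/12 + 11/13) = (5/12)/(197/156) = 65/197.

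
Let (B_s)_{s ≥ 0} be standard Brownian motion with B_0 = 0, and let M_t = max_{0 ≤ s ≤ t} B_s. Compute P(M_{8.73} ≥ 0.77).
P(M_{8.73} ≥ 0.77) = 2·P(B_{8.73} ≥ 0.77) = 2(1 − Φ(0.77/√8.73)) ≈ 0.7944

By the reflection principle for Brownian motion, P(M_t ≥ a) = 2 · P(B_t ≥ a) for a ≥ 0. Since B_t ~ N(0, t), P(B_t ≥ 0.77) = 1 − Φ(0.77/√t) = 1 − Φ(0.77/√8.73) = 1 − Φ(0.2606). So
  P(M_{8.73} ≥ 0.77) = 2(1 − Φ(0.2606)) ≈ 0.7944.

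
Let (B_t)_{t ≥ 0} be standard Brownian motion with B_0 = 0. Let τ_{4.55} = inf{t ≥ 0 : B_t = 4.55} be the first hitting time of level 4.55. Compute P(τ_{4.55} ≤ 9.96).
P(τ_{4.55} ≤ 9.96) = 2(1 − Φ(4.55/√9.96)) = 2(1 − Φ(1.4417)) ≈ 0.1494

By the reflection principle for standard BM, P(τ_b ≤ t) = 2 · P(B_t ≥ b). Since B_t ~ N(0, t), P(B_t ≥ 4.55) = 1 − Φ(4.55/√t) = 1 − Φ(4.55/√9.96) = 1 − Φ(1.4417) ≈ 0.07469. Doubling: P(τ_{4.55} ≤ 9.96) ≈ 2 · 0.07469 = 0.14938 ≈ 0.1494.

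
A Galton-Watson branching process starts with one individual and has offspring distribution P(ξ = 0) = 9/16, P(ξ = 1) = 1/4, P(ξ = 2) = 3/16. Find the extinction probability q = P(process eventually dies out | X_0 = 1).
q = 1

Mean offspring μ = 0·9/16 + 1·1/4 + 2·3/16 = 5/8 ≤ 1. For μ ≤ 1 with offspring not concentrated at 1, the Galton-Watson process goes extinct almost surely, so q = 1.
(Algebraic check: The pgf is f(s) = 9/16 + 1/4·s + 3/16·s². The extinction probability q is the smallest fixed point of f in [0, 1]. Setting s = f(s):
  3/16·s² + (1/4 − 1)·s + 9/16 = 0
  3/16·s² − (9/16 + 3/16)·s + 9/16 = 0
which factors as (s − 1)·(3/16·s − 9/16) = 0, giving roots s = 1 and s = (9/16)/(3/16) = 3. Since 3 ≥ 1, the smallest root in [0, 1] is s = 1.)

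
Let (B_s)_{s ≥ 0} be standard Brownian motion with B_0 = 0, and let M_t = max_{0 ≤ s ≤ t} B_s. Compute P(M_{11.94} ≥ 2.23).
P(M_{11.94} ≥ 2.23) = 2·P(B_{11.94} ≥ 2.23) = 2(1 − Φ(2.23/√11.94)) ≈ 0.5187

By the reflection principle for Brownian motion, P(M_t ≥ a) = 2 · P(B_t ≥ a) for a ≥ 0. Since B_t ~ N(0, t), P(B_t ≥ 2.23) = 1 − Φ(2.23/√t) = 1 − Φ(2.23/√11.94) = 1 − Φ(0.6454). So
  P(M_{11.94} ≥ 2.23) = 2(1 − Φ(0.6454)) ≈ 0.5187.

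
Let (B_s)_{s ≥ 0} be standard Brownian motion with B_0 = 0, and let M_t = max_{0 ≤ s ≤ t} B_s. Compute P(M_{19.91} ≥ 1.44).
P(M_{19.91} ≥ 1.44) = 2·P(B_{19.91} ≥ 1.44) = 2(1 − Φ(1.44/√19.91)) ≈ 0.7469

By the reflection principle for Brownian motion, P(M_t ≥ a) = 2 · P(B_t ≥ a) for a ≥ 0. Since B_t ~ N(0, t), P(B_t ≥ 1.44) = 1 − Φ(1.44/√t) = 1 − Φ(1.44/√19.91) = 1 − Φ(0.3227). So
  P(M_{19.91} ≥ 1.44) = 2(1 − Φ(0.3227)) ≈ 0.7469.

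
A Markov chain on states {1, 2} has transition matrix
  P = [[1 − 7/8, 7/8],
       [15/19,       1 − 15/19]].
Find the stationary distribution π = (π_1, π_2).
π_1 = 120/253, π_2 = 133/253

Solve πP = π with π_1 + π_2 = 1. From πP = π: π_1 · (1 − 7/8) + π_2 · 15/19 = π_1 ⇒ π_2 · 15/19 = π_1 · 7/8 ⇒ π_2/π_1 = (7/8)/(15/19) = 133/120. Together with π_1 + π_2 = 1:
  π_1 = (15/19)/(7/8 + 15/19) = (15/19)/(253/152) = 120/253,
  π_2 = (7/8)/(7/8 + 15/19) = (7/8)/(253/152) = 133/253.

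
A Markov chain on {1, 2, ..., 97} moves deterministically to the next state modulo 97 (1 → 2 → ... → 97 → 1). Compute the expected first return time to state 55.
E[T_55 | X_0 = 55] = 97

The chain cycles deterministically, so starting at state 55 it returns in exactly 97 steps. Equivalently, the stationary distribution is uniform π_j = 1/97 for every state j, so by Kac's formula E[T_55] = 1/π_55 = 97.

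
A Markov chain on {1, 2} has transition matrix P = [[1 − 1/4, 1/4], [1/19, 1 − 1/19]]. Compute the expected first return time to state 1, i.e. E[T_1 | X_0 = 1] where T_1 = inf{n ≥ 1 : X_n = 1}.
E[T_1 | X_0 = 1] = 1/π_1 = 23/4

For an irreducible recurrent Markov chain with stationary distribution π, E[T_i | X_0 = i] = 1/π_i (Kac's formula). Here π_1 = (1/19)/(1/4 + 1/19) = (1/19)/(23/76) = 4/23, so E[T_1 | X_0 = 1] = 1/π_1 = (1/4 + 1/19)/(1/19) = (23/76)/(1/19) = 23/4.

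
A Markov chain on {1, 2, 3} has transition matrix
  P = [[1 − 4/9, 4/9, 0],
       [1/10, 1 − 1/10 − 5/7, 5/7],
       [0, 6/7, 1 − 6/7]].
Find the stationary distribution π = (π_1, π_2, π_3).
π = (27/247, 120/247, 100/247)

This is a birth-death chain on three states, which satisfies detailed balance: π_1 · P_{12} = π_2 · P_{21} and π_2 · P_{23} = π_3 · P_{32}.
From π_1 · 4/9 = π_2 · 1/10: π_2/π_1 = (4/9)/(1/10) = 40/9.
From π_2 · 5/7 = π_3 · 6/7: π_3/π_2 = (5/7)/(6/7) = 5/6.
Take π_1 proportional to 1; then unnormalized π = (1, 40/9, 100/27). Normalize by dividing by the sum 247/27:
  π = (27/247, 120/247, 100/247).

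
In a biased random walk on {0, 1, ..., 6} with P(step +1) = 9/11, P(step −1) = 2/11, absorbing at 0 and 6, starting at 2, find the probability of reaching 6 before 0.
P(hit 6 before 0) = (1 − (2/9)^2) / (1 − (2/9)^6) = 6561/6901

Let u_k denote P(reach 6 before 0 | start at k). Boundary: u_0 = 0, u_6 = 1. Recurrence: u_k = 9/11·u_{k+1} + 2/11·u_{k-1} for 1 ≤ k ≤ 5. Try u_k = A + B·r^k with r = q/p = (2/11)/(9/11) = 2/9. Substitution satisfies the recurrence; boundary conditions give:
  u_k = (1 − r^k) / (1 − r^N) = (1 − (2/9)^2) / (1 − (2/9)^6) = 6561/6901.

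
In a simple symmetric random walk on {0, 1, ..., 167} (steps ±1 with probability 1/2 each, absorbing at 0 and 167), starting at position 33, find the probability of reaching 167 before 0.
P(hit 167 before 0) = 33/167

Let u_k = P(hit 167 before 0 | start at k). Then u_0 = 0, u_167 = 1, and u_k = u_{k-1}/2 + u_{k+1}/2 for 1 ≤ k ≤ 166. This harmonic recurrence is solved by u_k = k/167, giving u_33 = 33/167.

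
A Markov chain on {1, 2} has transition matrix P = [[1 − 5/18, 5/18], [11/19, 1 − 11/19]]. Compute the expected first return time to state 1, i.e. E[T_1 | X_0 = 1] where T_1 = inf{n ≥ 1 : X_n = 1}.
E[T_1 | X_0 = 1] = 1/π_1 = 293/198

For an irreducible recurrent Markov chain with stationary distribution π, E[T_i | X_0 = i] = 1/π_i (Kac's formula). Here π_1 = (11/19)/(5/18 + 11/19) = (11/19)/(293/342) = 198/293, so E[T_1 | X_0 = 1] = 1/π_1 = (5/18 + 11/19)/(11/19) = (293/342)/(11/19) = 293/198.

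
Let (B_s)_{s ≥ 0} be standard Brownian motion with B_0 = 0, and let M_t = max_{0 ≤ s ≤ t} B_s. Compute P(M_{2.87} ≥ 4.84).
P(M_{2.87} ≥ 4.84) = 2·P(B_{2.87} ≥ 4.84) = 2(1 − Φ(4.84/√2.87)) ≈ 0.0043

By the reflection principle for Brownian motion, P(M_t ≥ a) = 2 · P(B_t ≥ a) for a ≥ 0. Since B_t ~ N(0, t), P(B_t ≥ 4.84) = 1 − Φ(4.84/√t) = 1 − Φ(4.84/√2.87) = 1 − Φ(2.8570). So
  P(M_{2.87} ≥ 4.84) = 2(1 − Φ(2.8570)) ≈ 0.0043.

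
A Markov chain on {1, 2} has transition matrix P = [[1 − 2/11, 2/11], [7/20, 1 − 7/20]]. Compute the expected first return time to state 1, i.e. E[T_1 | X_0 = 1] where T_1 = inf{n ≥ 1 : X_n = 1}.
E[T_1 | X_0 = 1] = 1/π_1 = 117/77

For an irreducible recurrent Markov chain with stationary distribution π, E[T_i | X_0 = i] = 1/π_i (Kac's formula). Here π_1 = (7/20)/(2/11 + 7/20) = (7/20)/(117/220) = 77/117, so E[T_1 | X_0 = 1] = 1/π_1 = (2/11 + 7/20)/(7/20) = (117/220)/(7/20) = 117/77.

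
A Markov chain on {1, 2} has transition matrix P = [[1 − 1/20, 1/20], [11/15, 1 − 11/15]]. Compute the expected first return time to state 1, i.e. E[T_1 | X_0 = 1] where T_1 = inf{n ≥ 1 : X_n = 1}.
E[T_1 | X_0 = 1] = 1/π_1 = 47/44

For an irreducible recurrent Markov chain with stationary distribution π, E[T_i | X_0 = i] = 1/π_i (Kac's formula). Here π_1 = (11/15)/(1/20 + 11/15) = (11/15)/(47/60) = 44/47, so E[T_1 | X_0 = 1] = 1/π_1 = (1/20 + 11/15)/(11/15) = (47/60)/(11/15) = 47/44.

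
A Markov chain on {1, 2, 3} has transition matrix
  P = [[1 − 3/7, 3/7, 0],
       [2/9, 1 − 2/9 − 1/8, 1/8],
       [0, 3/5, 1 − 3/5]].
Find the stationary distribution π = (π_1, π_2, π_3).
π = (112/373, 216/373, 45/373)

This is a birth-death chain on three states, which satisfies detailed balance: π_1 · P_{12} = π_2 · P_{21} and π_2 · P_{23} = π_3 · P_{32}.
From π_1 · 3/7 = π_2 · 2/9: π_2/π_1 = (3/7)/(2/9) = 27/14.
From π_2 · 1/8 = π_3 · 3/5: π_3/π_2 = (1/8)/(3/5) = 5/24.
Take π_1 proportional to 1; then unnormalized π = (1, 27/14, 45/112). Normalize by dividing by the sum 373/112:
  π = (112/373, 216/373, 45/373).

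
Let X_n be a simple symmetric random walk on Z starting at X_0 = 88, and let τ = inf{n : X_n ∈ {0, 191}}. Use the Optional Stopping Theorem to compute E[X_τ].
E[X_τ] = 88

X_n is a martingale and τ is a bounded-mean stopping time (indeed τ is finite a.s. with bounded expectation since the walk is in a bounded region). By the OST, E[X_τ] = E[X_0] = 88. Equivalently: E[X_τ] = 191 · P(hit 191 first) + 0 · P(hit 0 first) = 191 · (88/191) = 88.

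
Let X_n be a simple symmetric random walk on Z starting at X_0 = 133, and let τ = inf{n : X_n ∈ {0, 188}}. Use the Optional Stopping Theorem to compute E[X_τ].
E[X_τ] = 133

X_n is a martingale and τ is a bounded-mean stopping time (indeed τ is finite a.s. with bounded expectation since the walk is in a bounded region). By the OST, E[X_τ] = E[X_0] = 133. Equivalently: E[X_τ] = 188 · P(hit 188 first) + 0 · P(hit 0 first) = 188 · (133/188) = 133.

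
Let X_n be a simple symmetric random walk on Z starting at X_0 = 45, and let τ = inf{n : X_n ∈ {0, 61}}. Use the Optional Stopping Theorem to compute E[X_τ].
E[X_τ] = 45

X_n is a martingale and τ is a bounded-mean stopping time (indeed τ is finite a.s. with bounded expectation since the walk is in a bounded region). By the OST, E[X_τ] = E[X_0] = 45. Equivalently: E[X_τ] = 61 · P(hit 61 first) + 0 · P(hit 0 first) = 61 · (45/61) = 45.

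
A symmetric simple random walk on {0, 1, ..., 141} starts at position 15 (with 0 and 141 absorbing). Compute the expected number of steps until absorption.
E[τ | X_0 = 15] = 1890

Let v_k = E[τ | X_0 = k]. Boundary: v_0 = v_141 = 0. Recurrence: v_k = 1 + (v_{k-1} + v_{k+1})/2 for 1 ≤ k ≤ 140. The particular solution to v_k − (v_{k-1} + v_{k+1})/2 = 1 is v_k = −k^2. Adding homogeneous solution A + B k and matching boundaries gives v_k = k (141 − k). Substituting k = 15: v_15 = 15 · 126 = 1890.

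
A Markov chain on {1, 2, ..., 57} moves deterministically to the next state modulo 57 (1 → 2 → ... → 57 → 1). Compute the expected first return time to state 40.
E[T_40 | X_0 = 40] = 57

The chain cycles deterministically, so starting at state 40 it returns in exactly 57 steps. Equivalently, the stationary distribution is uniform π_j = 1/57 for every state j, so by Kac's formula E[T_40] = 1/π_40 = 57.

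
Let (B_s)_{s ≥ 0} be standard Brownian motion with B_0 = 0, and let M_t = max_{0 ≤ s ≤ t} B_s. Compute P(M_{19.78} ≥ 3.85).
P(M_{19.78} ≥ 3.85) = 2·P(B_{19.78} ≥ 3.85) = 2(1 − Φ(3.85/√19.78)) ≈ 0.3867

By the reflection principle for Brownian motion, P(M_t ≥ a) = 2 · P(B_t ≥ a) for a ≥ 0. Since B_t ~ N(0, t), P(B_t ≥ 3.85) = 1 − Φ(3.85/√t) = 1 − Φ(3.85/√19.78) = 1 − Φ(0.8657). So
  P(M_{19.78} ≥ 3.85) = 2(1 − Φ(0.8657)) ≈ 0.3867.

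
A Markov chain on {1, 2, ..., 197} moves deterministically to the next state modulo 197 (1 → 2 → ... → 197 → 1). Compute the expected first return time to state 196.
E[T_196 | X_0 = 196] = 197

The chain cycles deterministically, so starting at state 196 it returns in exactly 197 steps. Equivalently, the stationary distribution is uniform π_j = 1/197 for every state j, so by Kac's formula E[T_196] = 1/π_196 = 197.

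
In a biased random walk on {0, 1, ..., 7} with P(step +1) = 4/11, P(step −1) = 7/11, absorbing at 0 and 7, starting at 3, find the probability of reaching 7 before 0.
P(hit 7 before 0) = (1 − (7/4)^3) / (1 − (7/4)^7) = 23808/269053

Let u_k denote P(reach 7 before 0 | start at k). Boundary: u_0 = 0, u_7 = 1. Recurrence: u_k = 4/11·u_{k+1} + 7/11·u_{k-1} for 1 ≤ k ≤ 6. Try u_k = A + B·r^k with r = q/p = (7/11)/(4/11) = 7/4. Substitution satisfies the recurrence; boundary conditions give:
  u_k = (1 − r^k) / (1 − r^N) = (1 − (7/4)^3) / (1 − (7/4)^7) = 23808/269053.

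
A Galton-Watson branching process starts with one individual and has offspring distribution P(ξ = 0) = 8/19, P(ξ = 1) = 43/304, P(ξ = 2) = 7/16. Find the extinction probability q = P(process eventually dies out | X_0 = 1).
q = 128/133

The pgf is f(s) = 8/19 + 43/304·s + 7/16·s². The extinction probability q is the smallest fixed point of f in [0, 1]. Setting s = f(s):
  7/16·s² + (43/304 − 1)·s + 8/19 = 0
  7/16·s² − (8/19 + 7/16)·s + 8/19 = 0
which factors as (s − 1)·(7/16·s − 8/19) = 0, giving roots s = 1 and s = (8/19)/(7/16) = 128/133.
Mean offspring μ = 43/304 + 2·7/16 = 309/304 > 1 (supercritical), so q < 1. The extinction probability is the smaller root: q = (8/19)/(7/16) = 128/133.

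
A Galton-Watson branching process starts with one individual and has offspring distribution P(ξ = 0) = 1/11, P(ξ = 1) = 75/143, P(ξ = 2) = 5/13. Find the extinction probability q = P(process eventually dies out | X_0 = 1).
q = 13/55

The pgf is f(s) = 1/11 + 75/143·s + 5/13·s². The extinction probability q is the smallest fixed point of f in [0, 1]. Setting s = f(s):
  5/13·s² + (75/143 − 1)·s + 1/11 = 0
  5/13·s² − (1/11 + 5/13)·s + 1/11 = 0
which factors as (s − 1)·(5/13·s − 1/11) = 0, giving roots s = 1 and s = (1/11)/(5/13) = 13/55.
Mean offspring μ = 75/143 + 2·5/13 = 185/143 > 1 (supercritical), so q < 1. The extinction probability is the smaller root: q = (1/11)/(5/13) = 13/55.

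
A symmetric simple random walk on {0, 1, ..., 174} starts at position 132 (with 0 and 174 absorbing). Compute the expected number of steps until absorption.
E[τ | X_0 = 132] = 5544

Let v_k = E[τ | X_0 = k]. Boundary: v_0 = v_174 = 0. Recurrence: v_k = 1 + (v_{k-1} + v_{k+1})/2 for 1 ≤ k ≤ 173. The particular solution to v_k − (v_{k-1} + v_{k+1})/2 = 1 is v_k = −k^2. Adding homogeneous solution A + B k and matching boundaries gives v_k = k (174 − k). Substituting k = 132: v_132 = 132 · 42 = 5544.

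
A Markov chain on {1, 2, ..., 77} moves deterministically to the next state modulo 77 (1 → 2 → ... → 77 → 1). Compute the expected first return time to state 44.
E[T_44 | X_0 = 44] = 77

The chain cycles deterministically, so starting at state 44 it returns in exactly 77 steps. Equivalently, the stationary distribution is uniform π_j = 1/77 for every state j, so by Kac's formula E[T_44] = 1/π_44 = 77.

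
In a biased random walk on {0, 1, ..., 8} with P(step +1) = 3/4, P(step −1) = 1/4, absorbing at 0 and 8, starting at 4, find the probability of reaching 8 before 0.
P(hit 8 before 0) = (1 − (1/3)^4) / (1 − (1/3)^8) = 81/82

Let u_k denote P(reach 8 before 0 | start at k). Boundary: u_0 = 0, u_8 = 1. Recurrence: u_k = 3/4·u_{k+1} + 1/4·u_{k-1} for 1 ≤ k ≤ 7. Try u_k = A + B·r^k with r = q/p = (1/4)/(3/4) = 1/3. Substitution satisfies the recurrence; boundary conditions give:
  u_k = (1 − r^k) / (1 − r^N) = (1 − (1/3)^4) / (1 − (1/3)^8) = 81/82.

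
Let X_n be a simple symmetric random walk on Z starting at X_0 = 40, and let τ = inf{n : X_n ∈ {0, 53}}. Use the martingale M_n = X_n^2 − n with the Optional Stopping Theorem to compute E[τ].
E[τ] = 520

M_n = X_n^2 − n is a martingale (since E[X_{n+1}^2 | F_n] = X_n^2 + 1). By OST (τ has finite mean in a bounded region), E[M_τ] = E[M_0] = X_0^2 − 0 = 40^2 = 1600. Also E[M_τ] = E[X_τ^2] − E[τ]. The walk exits at 0 or 53, with P(hit 53 first) = 40/53, so E[X_τ^2] = 53^2 · 40/53 + 0 = 2120. Thus E[τ] = E[X_τ^2] − E[M_τ] = 2120 − 1600 = 520 = 40(53 − 40) = 520.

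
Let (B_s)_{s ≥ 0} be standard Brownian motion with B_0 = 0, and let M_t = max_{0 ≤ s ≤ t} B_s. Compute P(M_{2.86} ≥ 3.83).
P(M_{2.86} ≥ 3.83) = 2·P(B_{2.86} ≥ 3.83) = 2(1 − Φ(3.83/√2.86)) ≈ 0.0235

By the reflection principle for Brownian motion, P(M_t ≥ a) = 2 · P(B_t ≥ a) for a ≥ 0. Since B_t ~ N(0, t), P(B_t ≥ 3.83) = 1 − Φ(3.83/√t) = 1 − Φ(3.83/√2.86) = 1 − Φ(2.2647). So
  P(M_{2.86} ≥ 3.83) = 2(1 − Φ(2.2647)) ≈ 0.0235.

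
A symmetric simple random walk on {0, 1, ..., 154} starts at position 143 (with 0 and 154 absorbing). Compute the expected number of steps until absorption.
E[τ | X_0 = 143] = 1573

Let v_k = E[τ | X_0 = k]. Boundary: v_0 = v_154 = 0. Recurrence: v_k = 1 + (v_{k-1} + v_{k+1})/2 for 1 ≤ k ≤ 153. The particular solution to v_k − (v_{k-1} + v_{k+1})/2 = 1 is v_k = −k^2. Adding homogeneous solution A + B k and matching boundaries gives v_k = k (154 − k). Substituting k = 143: v_143 = 143 · 11 = 1573.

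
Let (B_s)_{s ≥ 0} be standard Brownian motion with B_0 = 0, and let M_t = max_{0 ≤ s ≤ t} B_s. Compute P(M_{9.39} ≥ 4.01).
P(M_{9.39} ≥ 4.01) = 2·P(B_{9.39} ≥ 4.01) = 2(1 − Φ(4.01/√9.39)) ≈ 0.1907

By the reflection principle for Brownian motion, P(M_t ≥ a) = 2 · P(B_t ≥ a) for a ≥ 0. Since B_t ~ N(0, t), P(B_t ≥ 4.01) = 1 − Φ(4.01/√t) = 1 − Φ(4.01/√9.39) = 1 − Φ(1.3086). So
  P(M_{9.39} ≥ 4.01) = 2(1 − Φ(1.3086)) ≈ 0.1907.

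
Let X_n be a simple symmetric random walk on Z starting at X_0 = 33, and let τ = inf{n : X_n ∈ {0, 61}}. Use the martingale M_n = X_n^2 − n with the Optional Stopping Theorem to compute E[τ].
E[τ] = 924

M_n = X_n^2 − n is a martingale (since E[X_{n+1}^2 | F_n] = X_n^2 + 1). By OST (τ has finite mean in a bounded region), E[M_τ] = E[M_0] = X_0^2 − 0 = 33^2 = 1089. Also E[M_τ] = E[X_τ^2] − E[τ]. The walk exits at 0 or 61, with P(hit 61 first) = 33/61, so E[X_τ^2] = 61^2 · 33/61 + 0 = 2013. Thus E[τ] = E[X_τ^2] − E[M_τ] = 2013 − 1089 = 924 = 33(61 − 33) = 924.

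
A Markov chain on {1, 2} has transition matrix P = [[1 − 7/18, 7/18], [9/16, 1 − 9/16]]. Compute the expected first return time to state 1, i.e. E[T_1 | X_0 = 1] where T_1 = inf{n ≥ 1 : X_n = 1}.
E[T_1 | X_0 = 1] = 1/π_1 = 137/81

For an irreducible recurrent Markov chain with stationary distribution π, E[T_i | X_0 = i] = 1/π_i (Kac's formula). Here π_1 = (9/16)/(7/18 + 9/16) = (9/16)/(137/144) = 81/137, so E[T_1 | X_0 = 1] = 1/π_1 = (7/18 + 9/16)/(9/16) = (137/144)/(9/16) = 137/81.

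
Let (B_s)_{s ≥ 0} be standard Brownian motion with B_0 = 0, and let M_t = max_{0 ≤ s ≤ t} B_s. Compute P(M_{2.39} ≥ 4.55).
P(M_{2.39} ≥ 4.55) = 2·P(B_{2.39} ≥ 4.55) = 2(1 − Φ(4.55/√2.39)) ≈ 0.0032

By the reflection principle for Brownian motion, P(M_t ≥ a) = 2 · P(B_t ≥ a) for a ≥ 0. Since B_t ~ N(0, t), P(B_t ≥ 4.55) = 1 − Φ(4.55/√t) = 1 − Φ(4.55/√2.39) = 1 − Φ(2.9432). So
  P(M_{2.39} ≥ 4.55) = 2(1 − Φ(2.9432)) ≈ 0.0032.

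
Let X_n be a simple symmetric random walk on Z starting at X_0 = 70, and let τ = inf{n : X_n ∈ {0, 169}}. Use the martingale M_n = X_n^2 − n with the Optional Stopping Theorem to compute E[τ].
E[τ] = 6930

M_n = X_n^2 − n is a martingale (since E[X_{n+1}^2 | F_n] = X_n^2 + 1). By OST (τ has finite mean in a bounded region), E[M_τ] = E[M_0] = X_0^2 − 0 = 70^2 = 4900. Also E[M_τ] = E[X_τ^2] − E[τ]. The walk exits at 0 or 169, with P(hit 169 first) = 70/169, so E[X_τ^2] = 169^2 · 70/169 + 0 = 11830. Thus E[τ] = E[X_τ^2] − E[M_τ] = 11830 − 4900 = 6930 = 70(169 − 70) = 6930.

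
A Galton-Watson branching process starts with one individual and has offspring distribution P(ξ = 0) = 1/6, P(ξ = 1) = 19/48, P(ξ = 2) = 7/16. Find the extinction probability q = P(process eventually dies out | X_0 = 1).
q = 8/21

The pgf is f(s) = 1/6 + 19/48·s + 7/16·s². The extinction probability q is the smallest fixed point of f in [0, 1]. Setting s = f(s):
  7/16·s² + (19/48 − 1)·s + 1/6 = 0
  7/16·s² − (1/6 + 7/16)·s + 1/6 = 0
which factors as (s − 1)·(7/16·s − 1/6) = 0, giving roots s = 1 and s = (1/6)/(7/16) = 8/21.
Mean offspring μ = 19/48 + 2·7/16 = 61/48 > 1 (supercritical), so q < 1. The extinction probability is the smaller root: q = (1/6)/(7/16) = 8/21.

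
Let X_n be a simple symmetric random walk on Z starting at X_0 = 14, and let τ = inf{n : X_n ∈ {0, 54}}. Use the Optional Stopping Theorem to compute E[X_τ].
E[X_τ] = 14

X_n is a martingale and τ is a bounded-mean stopping time (indeed τ is finite a.s. with bounded expectation since the walk is in a bounded region). By the OST, E[X_τ] = E[X_0] = 14. Equivalently: E[X_τ] = 54 · P(hit 54 first) + 0 · P(hit 0 first) = 54 · (14/54) = 14.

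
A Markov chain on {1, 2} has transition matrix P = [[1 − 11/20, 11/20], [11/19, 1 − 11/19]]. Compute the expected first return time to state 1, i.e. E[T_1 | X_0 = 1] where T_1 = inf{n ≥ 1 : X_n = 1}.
E[T_1 | X_0 = 1] = 1/π_1 = 39/20

For an irreducible recurrent Markov chain with stationary distribution π, E[T_i | X_0 = i] = 1/π_i (Kac's formula). Here π_1 = (11/19)/(11/20 + 11/19) = (11/19)/(429/380) = 20/39, so E[T_1 | X_0 = 1] = 1/π_1 = (11/20 + 11/19)/(11/19) = (429/380)/(11/19) = 39/20.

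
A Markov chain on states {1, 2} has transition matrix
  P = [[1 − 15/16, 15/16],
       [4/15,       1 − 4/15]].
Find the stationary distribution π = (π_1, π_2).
π_1 = 64/289, π_2 = 225/289

Solve πP = π with π_1 + π_2 = 1. From πP = π: π_1 · (1 − 15/16) + π_2 · 4/15 = π_1 ⇒ π_2 · 4/15 = π_1 · 15/16 ⇒ π_2/π_1 = (15/16)/(4/15) = 225/64. Together with π_1 + π_2 = 1:
  π_1 = (4/15)/(15/16 + 4/15) = (4/15)/(289/240) = 64/289,
  π_2 = (15/16)/(15/16 + 4/15) = (15/16)/(289/240) = 225/289.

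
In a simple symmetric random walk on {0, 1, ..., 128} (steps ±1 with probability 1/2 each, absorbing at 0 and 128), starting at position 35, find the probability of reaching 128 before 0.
P(hit 128 before 0) = 35/128

Let u_k = P(hit 128 before 0 | start at k). Then u_0 = 0, u_128 = 1, and u_k = u_{k-1}/2 + u_{k+1}/2 for 1 ≤ k ≤ 127. This harmonic recurrence is solved by u_k = k/128, giving u_35 = 35/128.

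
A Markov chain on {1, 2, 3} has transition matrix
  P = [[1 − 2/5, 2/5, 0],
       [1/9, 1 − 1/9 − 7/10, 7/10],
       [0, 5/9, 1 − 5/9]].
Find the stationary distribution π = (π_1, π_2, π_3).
π = (125/1142, 225/571, 567/1142)

This is a birth-death chain on three states, which satisfies detailed balance: π_1 · P_{12} = π_2 · P_{21} and π_2 · P_{23} = π_3 · P_{32}.
From π_1 · 2/5 = π_2 · 1/9: π_2/π_1 = (2/5)/(1/9) = 18/5.
From π_2 · 7/10 = π_3 · 5/9: π_3/π_2 = (7/10)/(5/9) = 63/50.
Take π_1 proportional to 1; then unnormalized π = (1, 18/5, 567/125). Normalize by dividing by the sum 1142/125:
  π = (125/1142, 225/571, 567/1142).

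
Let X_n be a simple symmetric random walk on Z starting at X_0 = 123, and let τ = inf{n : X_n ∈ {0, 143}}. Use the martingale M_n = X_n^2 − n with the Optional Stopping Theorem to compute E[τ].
E[τ] = 2460

M_n = X_n^2 − n is a martingale (since E[X_{n+1}^2 | F_n] = X_n^2 + 1). By OST (τ has finite mean in a bounded region), E[M_τ] = E[M_0] = X_0^2 − 0 = 123^2 = 15129. Also E[M_τ] = E[X_τ^2] − E[τ]. The walk exits at 0 or 143, with P(hit 143 first) = 123/143, so E[X_τ^2] = 143^2 · 123/143 + 0 = 17589. Thus E[τ] = E[X_τ^2] − E[M_τ] = 17589 − 15129 = 2460 = 123(143 − 123) = 2460.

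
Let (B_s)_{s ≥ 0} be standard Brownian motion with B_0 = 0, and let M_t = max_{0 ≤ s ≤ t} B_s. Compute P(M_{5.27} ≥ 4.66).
P(M_{5.27} ≥ 4.66) = 2·P(B_{5.27} ≥ 4.66) = 2(1 − Φ(4.66/√5.27)) ≈ 0.0424

By the reflection principle for Brownian motion, P(M_t ≥ a) = 2 · P(B_t ≥ a) for a ≥ 0. Since B_t ~ N(0, t), P(B_t ≥ 4.66) = 1 − Φ(4.66/√t) = 1 − Φ(4.66/√5.27) = 1 − Φ(2.0299). So
  P(M_{5.27} ≥ 4.66) = 2(1 − Φ(2.0299)) ≈ 0.0424.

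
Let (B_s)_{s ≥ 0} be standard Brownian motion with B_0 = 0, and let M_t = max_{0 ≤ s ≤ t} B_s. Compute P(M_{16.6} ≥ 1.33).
P(M_{16.6} ≥ 1.33) = 2·P(B_{16.6} ≥ 1.33) = 2(1 − Φ(1.33/√16.6)) ≈ 0.7441

By the reflection principle for Brownian motion, P(M_t ≥ a) = 2 · P(B_t ≥ a) for a ≥ 0. Since B_t ~ N(0, t), P(B_t ≥ 1.33) = 1 − Φ(1.33/√t) = 1 − Φ(1.33/√16.6) = 1 − Φ(0.3264). So
  P(M_{16.6} ≥ 1.33) = 2(1 − Φ(0.3264)) ≈ 0.7441.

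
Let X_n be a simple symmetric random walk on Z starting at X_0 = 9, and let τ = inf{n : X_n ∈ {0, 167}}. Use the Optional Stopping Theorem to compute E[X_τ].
E[X_τ] = 9

X_n is a martingale and τ is a bounded-mean stopping time (indeed τ is finite a.s. with bounded expectation since the walk is in a bounded region). By the OST, E[X_τ] = E[X_0] = 9. Equivalently: E[X_τ] = 167 · P(hit 167 first) + 0 · P(hit 0 first) = 167 · (9/167) = 9.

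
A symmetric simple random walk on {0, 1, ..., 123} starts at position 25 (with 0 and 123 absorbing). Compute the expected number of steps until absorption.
E[τ | X_0 = 25] = 2450

Let v_k = E[τ | X_0 = k]. Boundary: v_0 = v_123 = 0. Recurrence: v_k = 1 + (v_{k-1} + v_{k+1})/2 for 1 ≤ k ≤ 122. The particular solution to v_k − (v_{k-1} + v_{k+1})/2 = 1 is v_k = −k^2. Adding homogeneous solution A + B k and matching boundaries gives v_k = k (123 − k). Substituting k = 25: v_25 = 25 · 98 = 2450.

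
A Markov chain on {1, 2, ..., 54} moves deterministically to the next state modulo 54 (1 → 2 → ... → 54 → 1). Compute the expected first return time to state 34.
E[T_34 | X_0 = 34] = 54

The chain cycles deterministically, so starting at state 34 it returns in exactly 54 steps. Equivalently, the stationary distribution is uniform π_j = 1/54 for every state j, so by Kac's formula E[T_34] = 1/π_34 = 54.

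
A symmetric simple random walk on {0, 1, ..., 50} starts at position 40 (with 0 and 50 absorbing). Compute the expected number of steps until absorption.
E[τ | X_0 = 40] = 400

Let v_k = E[τ | X_0 = k]. Boundary: v_0 = v_50 = 0. Recurrence: v_k = 1 + (v_{k-1} + v_{k+1})/2 for 1 ≤ k ≤ 49. The particular solution to v_k − (v_{k-1} + v_{k+1})/2 = 1 is v_k = −k^2. Adding homogeneous solution A + B k and matching boundaries gives v_k = k (50 − k). Substituting k = 40: v_40 = 40 · 10 = 400.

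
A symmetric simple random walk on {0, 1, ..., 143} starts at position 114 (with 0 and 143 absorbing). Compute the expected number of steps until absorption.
E[τ | X_0 = 114] = 3306

Let v_k = E[τ | X_0 = k]. Boundary: v_0 = v_143 = 0. Recurrence: v_k = 1 + (v_{k-1} + v_{k+1})/2 for 1 ≤ k ≤ 142. The particular solution to v_k − (v_{k-1} + v_{k+1})/2 = 1 is v_k = −k^2. Adding homogeneous solution A + B k and matching boundaries gives v_k = k (143 − k). Substituting k = 114: v_114 = 114 · 29 = 3306.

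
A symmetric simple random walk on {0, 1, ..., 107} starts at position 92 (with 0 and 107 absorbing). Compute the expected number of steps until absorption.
E[τ | X_0 = 92] = 1380

Let v_k = E[τ | X_0 = k]. Boundary: v_0 = v_107 = 0. Recurrence: v_k = 1 + (v_{k-1} + v_{k+1})/2 for 1 ≤ k ≤ 106. The particular solution to v_k − (v_{k-1} + v_{k+1})/2 = 1 is v_k = −k^2. Adding homogeneous solution A + B k and matching boundaries gives v_k = k (107 − k). Substituting k = 92: v_92 = 92 · 15 = 1380.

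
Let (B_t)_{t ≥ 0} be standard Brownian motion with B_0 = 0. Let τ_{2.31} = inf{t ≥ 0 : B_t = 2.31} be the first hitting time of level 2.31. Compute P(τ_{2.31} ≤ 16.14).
P(τ_{2.31} ≤ 16.14) = 2(1 − Φ(2.31/√16.14)) = 2(1 − Φ(0.5750)) ≈ 0.5653

By the reflection principle for standard BM, P(τ_b ≤ t) = 2 · P(B_t ≥ b). Since B_t ~ N(0, t), P(B_t ≥ 2.31) = 1 − Φ(2.31/√t) = 1 − Φ(2.31/√16.14) = 1 − Φ(0.5750) ≈ 0.28265. Doubling: P(τ_{2.31} ≤ 16.14) ≈ 2 · 0.28265 = 0.56530 ≈ 0.5653.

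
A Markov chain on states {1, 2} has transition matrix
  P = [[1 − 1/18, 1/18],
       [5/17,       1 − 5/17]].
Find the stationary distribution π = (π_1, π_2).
π_1 = 90/107, π_2 = 17/107

Solve πP = π with π_1 + π_2 = 1. From πP = π: π_1 · (1 − 1/18) + π_2 · 5/17 = π_1 ⇒ π_2 · 5/17 = π_1 · 1/18 ⇒ π_2/π_1 = (1/18)/(5/17) = 17/90. Together with π_1 + π_2 = 1:
  π_1 = (5/17)/(1/18 + 5/17) = (5/17)/(107/306) = 90/107,
  π_2 = (1/18)/(1/18 + 5/17) = (1/18)/(107/306) = 17/107.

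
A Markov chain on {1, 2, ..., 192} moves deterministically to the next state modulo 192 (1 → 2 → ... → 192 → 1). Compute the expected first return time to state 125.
E[T_125 | X_0 = 125] = 192

The chain cycles deterministically, so starting at state 125 it returns in exactly 192 steps. Equivalently, the stationary distribution is uniform π_j = 1/192 for every state j, so by Kac's formula E[T_125] = 1/π_125 = 192.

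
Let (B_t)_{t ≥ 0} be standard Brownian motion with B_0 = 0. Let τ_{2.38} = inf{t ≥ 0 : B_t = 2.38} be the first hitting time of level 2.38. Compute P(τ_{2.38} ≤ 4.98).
P(τ_{2.38} ≤ 4.98) = 2(1 − Φ(2.38/√4.98)) = 2(1 − Φ(1.0665)) ≈ 0.2862

By the reflection principle for standard BM, P(τ_b ≤ t) = 2 · P(B_t ≥ b). Since B_t ~ N(0, t), P(B_t ≥ 2.38) = 1 − Φ(2.38/√t) = 1 − Φ(2.38/√4.98) = 1 − Φ(1.0665) ≈ 0.14310. Doubling: P(τ_{2.38} ≤ 4.98) ≈ 2 · 0.14310 = 0.28620 ≈ 0.2862.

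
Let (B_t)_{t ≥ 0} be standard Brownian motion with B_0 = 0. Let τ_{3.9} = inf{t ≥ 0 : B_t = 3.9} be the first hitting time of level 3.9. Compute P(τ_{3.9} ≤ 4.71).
P(τ_{3.9} ≤ 4.71) = 2(1 − Φ(3.9/√4.71)) = 2(1 − Φ(1.7970)) ≈ 0.0723

By the reflection principle for standard BM, P(τ_b ≤ t) = 2 · P(B_t ≥ b). Since B_t ~ N(0, t), P(B_t ≥ 3.9) = 1 − Φ(3.9/√t) = 1 − Φ(3.9/√4.71) = 1 − Φ(1.7970) ≈ 0.03617. Doubling: P(τ_{3.9} ≤ 4.71) ≈ 2 · 0.03617 = 0.07234 ≈ 0.0723.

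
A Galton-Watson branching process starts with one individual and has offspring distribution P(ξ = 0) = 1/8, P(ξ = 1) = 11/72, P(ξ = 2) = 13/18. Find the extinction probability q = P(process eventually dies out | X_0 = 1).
q = 9/52

The pgf is f(s) = 1/8 + 11/72·s + 13/18·s². The extinction probability q is the smallest fixed point of f in [0, 1]. Setting s = f(s):
  13/18·s² + (11/72 − 1)·s + 1/8 = 0
  13/18·s² − (1/8 + 13/18)·s + 1/8 = 0
which factors as (s − 1)·(13/18·s − 1/8) = 0, giving roots s = 1 and s = (1/8)/(13/18) = 9/52.
Mean offspring μ = 11/72 + 2·13/18 = 115/72 > 1 (supercritical), so q < 1. The extinction probability is the smaller root: q = (1/8)/(13/18) = 9/52.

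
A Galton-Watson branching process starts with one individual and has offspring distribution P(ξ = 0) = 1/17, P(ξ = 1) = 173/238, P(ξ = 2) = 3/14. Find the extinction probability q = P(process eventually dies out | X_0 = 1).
q = 14/51

The pgf is f(s) = 1/17 + 173/238·s + 3/14·s². The extinction probability q is the smallest fixed point of f in [0, 1]. Setting s = f(s):
  3/14·s² + (173/238 − 1)·s + 1/17 = 0
  3/14·s² − (1/17 + 3/14)·s + 1/17 = 0
which factors as (s − 1)·(3/14·s − 1/17) = 0, giving roots s = 1 and s = (1/17)/(3/14) = 14/51.
Mean offspring μ = 173/238 + 2·3/14 = 275/238 > 1 (supercritical), so q < 1. The extinction probability is the smaller root: q = (1/17)/(3/14) = 14/51.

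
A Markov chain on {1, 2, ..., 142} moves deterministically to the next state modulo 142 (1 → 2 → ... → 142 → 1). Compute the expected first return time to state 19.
E[T_19 | X_0 = 19] = 142

The chain cycles deterministically, so starting at state 19 it returns in exactly 142 steps. Equivalently, the stationary distribution is uniform π_j = 1/142 for every state j, so by Kac's formula E[T_19] = 1/π_19 = 142.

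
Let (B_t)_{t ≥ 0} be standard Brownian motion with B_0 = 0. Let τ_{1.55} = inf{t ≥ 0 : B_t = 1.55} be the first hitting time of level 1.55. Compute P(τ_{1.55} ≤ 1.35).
P(τ_{1.55} ≤ 1.35) = 2(1 − Φ(1.55/√1.35)) = 2(1 − Φ(1.3340)) ≈ 0.1822

By the reflection principle for standard BM, P(τ_b ≤ t) = 2 · P(B_t ≥ b). Since B_t ~ N(0, t), P(B_t ≥ 1.55) = 1 − Φ(1.55/√t) = 1 − Φ(1.55/√1.35) = 1 − Φ(1.3340) ≈ 0.09110. Doubling: P(τ_{1.55} ≤ 1.35) ≈ 2 · 0.09110 = 0.18220 ≈ 0.1822.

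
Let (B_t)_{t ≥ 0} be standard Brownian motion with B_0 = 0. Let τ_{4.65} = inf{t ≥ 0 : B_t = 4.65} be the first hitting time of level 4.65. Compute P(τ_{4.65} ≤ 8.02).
P(τ_{4.65} ≤ 8.02) = 2(1 − Φ(4.65/√8.02)) = 2(1 − Φ(1.6420)) ≈ 0.1006

By the reflection principle for standard BM, P(τ_b ≤ t) = 2 · P(B_t ≥ b). Since B_t ~ N(0, t), P(B_t ≥ 4.65) = 1 − Φ(4.65/√t) = 1 − Φ(4.65/√8.02) = 1 − Φ(1.6420) ≈ 0.05030. Doubling: P(τ_{4.65} ≤ 8.02) ≈ 2 · 0.05030 = 0.10060 ≈ 0.1006.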